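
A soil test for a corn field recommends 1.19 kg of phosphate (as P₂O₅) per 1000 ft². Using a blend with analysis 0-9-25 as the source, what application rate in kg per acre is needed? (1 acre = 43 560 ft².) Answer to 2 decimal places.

575.96 kg of product per acre

Product per 1000 ft² = 1.19 / 9% = 13.2222 kg.
Convert to per acre: 13.2222 × 43.56 = 575.96 kg.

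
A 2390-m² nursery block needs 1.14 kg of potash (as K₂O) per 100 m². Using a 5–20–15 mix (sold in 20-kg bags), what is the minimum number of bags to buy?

10 bags

Product per 100 m² = 1.14 / 15% = 7.6 kg.
Total product = 7.6 × 2390 / 100 = 181.64 kg.
Bags = ⌈181.64 / 20⌉ = 10.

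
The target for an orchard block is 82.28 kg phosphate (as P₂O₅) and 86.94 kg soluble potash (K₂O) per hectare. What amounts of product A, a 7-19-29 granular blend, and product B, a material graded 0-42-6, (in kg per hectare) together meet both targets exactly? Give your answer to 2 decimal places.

286.03 kg product A, 66.51 kg product B

Let a = kg of product A, b = kg of product B (per hectare).
P₂O₅: 0.19·a + 0.42·b = 82.28
K₂O: 0.29·a + 0.06·b = 86.94
From row1: a = (82.28 − 0.42·b) / 0.19.
Into row2: 0.29·(82.28 − 0.42·b)/0.19 + 0.06·b = 86.94 → b = 66.5091, a = 286.033.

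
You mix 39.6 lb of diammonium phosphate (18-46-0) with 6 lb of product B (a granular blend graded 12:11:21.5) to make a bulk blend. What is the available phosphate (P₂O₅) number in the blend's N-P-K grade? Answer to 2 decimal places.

Total mass = 39.6 + 6 = 45.6 lb.
P₂O₅ mass = 46%×39.6 + 11%×6 = 18.876 lb.
% P₂O₅ = 18.876 / 45.6 = 41.3947%.

41.39% P₂O₅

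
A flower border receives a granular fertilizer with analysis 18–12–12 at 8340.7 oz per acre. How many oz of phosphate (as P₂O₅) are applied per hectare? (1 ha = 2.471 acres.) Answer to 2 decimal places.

P₂O₅ per acre = 8340.7 × 12% = 1000.88 oz.
Convert to per hectare: 1000.88 × 2.471 = 2473.184 oz.

2473.18 oz P₂O₅ per hectare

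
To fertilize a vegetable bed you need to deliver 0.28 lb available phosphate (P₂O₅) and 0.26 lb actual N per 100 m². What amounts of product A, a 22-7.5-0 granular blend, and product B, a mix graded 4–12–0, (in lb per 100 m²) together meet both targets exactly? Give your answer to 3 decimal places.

0.855 lb product A, 1.799 lb product B

Per-100 m² balance (a = product A, b = product B):
P₂O₅: 0.075·a + 0.12·b = 0.28
N: 0.22·a + 0.04·b = 0.26
From row1: a = (0.28 − 0.12·b) / 0.075.
Into row2: 0.22·(0.28 − 0.12·b)/0.075 + 0.04·b = 0.26 → b = 1.79915, a = 0.854701.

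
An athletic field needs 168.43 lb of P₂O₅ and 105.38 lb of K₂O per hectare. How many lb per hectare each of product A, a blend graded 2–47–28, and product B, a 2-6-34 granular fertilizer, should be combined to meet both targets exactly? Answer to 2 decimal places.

356.25 lb product A, 16.56 lb product B

Let a = lb of product A, b = lb of product B (per hectare).
P₂O₅: 0.47·a + 0.06·b = 168.43
K₂O: 0.28·a + 0.34·b = 105.38
Eliminate a: (row1) − 0.47/0.28·(row2) → -0.510714·b = -8.45786, so b = 16.5608.
Back-substitute: a = (168.43 − 0.06·16.5608) / 0.47 = 356.248.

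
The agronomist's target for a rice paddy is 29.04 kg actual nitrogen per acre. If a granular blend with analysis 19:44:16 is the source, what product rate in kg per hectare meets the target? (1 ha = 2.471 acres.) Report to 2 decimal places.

Product per acre = 29.04 / 19% = 152.842 kg.
Convert to per hectare: 152.842 × 2.471 = 377.673 kg.

377.67 kg of product per hectare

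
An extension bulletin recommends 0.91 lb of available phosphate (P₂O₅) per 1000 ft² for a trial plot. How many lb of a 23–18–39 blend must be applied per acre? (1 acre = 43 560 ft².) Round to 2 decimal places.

220.22 lb of product per acre

Product per 1000 ft² = 0.91 / 18% = 5.05556 lb.
Convert to per acre: 5.05556 × 43.56 = 220.22 lb.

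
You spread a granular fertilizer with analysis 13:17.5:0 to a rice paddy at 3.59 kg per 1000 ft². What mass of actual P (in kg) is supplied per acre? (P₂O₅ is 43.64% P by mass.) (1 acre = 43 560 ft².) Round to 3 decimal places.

11.943 kg P per acre

P₂O₅ per 1000 ft² = 3.59 × 17.5% = 0.62825 kg.
Elemental P = 0.62825 × 0.4364 = 0.274168 kg per 1000 ft².
Convert to per acre: 0.274168 × 43.56 = 11.9428 kg.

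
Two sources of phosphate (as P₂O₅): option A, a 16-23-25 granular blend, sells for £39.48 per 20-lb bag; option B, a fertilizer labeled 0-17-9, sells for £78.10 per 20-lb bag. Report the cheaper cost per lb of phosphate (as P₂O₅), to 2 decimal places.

option A: P₂O₅ per bag = 20 × 23% = 4.6 lb; cost = 39.48 / 4.6 = £8.5826/lb P₂O₅.
option B: P₂O₅ per bag = 20 × 17% = 3.4 lb; cost = 78.10 / 3.4 = £22.9706/lb P₂O₅.
option A is cheaper.

£8.58 per lb P₂O₅ (option A)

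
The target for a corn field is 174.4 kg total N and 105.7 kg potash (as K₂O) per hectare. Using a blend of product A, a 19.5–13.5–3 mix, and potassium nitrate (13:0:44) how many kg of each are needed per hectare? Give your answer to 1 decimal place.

Per-hectare balance (a = product A, b = potassium nitrate):
N: 0.195·a + 0.13·b = 174.4
K₂O: 0.03·a + 0.44·b = 105.7
Solving simultaneously: a = 769.17, b = 187.784.

769.2 kg product A, 187.8 kg potassium nitrate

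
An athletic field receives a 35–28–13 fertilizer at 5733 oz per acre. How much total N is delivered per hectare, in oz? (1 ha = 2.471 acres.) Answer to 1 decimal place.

4958.2 oz N per hectare

nitrogen per acre = 5733 × 35% = 2006.55 oz.
Convert to per hectare: 2006.55 × 2.471 = 4958.19 oz.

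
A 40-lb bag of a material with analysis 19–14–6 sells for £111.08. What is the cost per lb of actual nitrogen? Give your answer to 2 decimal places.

N in bag = 40 × 19% = 7.6 lb.
Cost per lb N = £111.08 / 7.6 = £14.6158.

£14.62 per lb N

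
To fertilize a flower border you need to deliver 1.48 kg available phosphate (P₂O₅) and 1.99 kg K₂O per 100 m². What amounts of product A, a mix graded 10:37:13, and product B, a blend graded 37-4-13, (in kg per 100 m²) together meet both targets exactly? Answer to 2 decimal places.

2.63 kg product A, 12.68 kg product B

Per-100 m² balance (a = product A, b = product B):
P₂O₅: 0.37·a + 0.04·b = 1.48
K₂O: 0.13·a + 0.13·b = 1.99
From row1: a = (1.48 − 0.04·b) / 0.37.
Into row2: 0.13·(1.48 − 0.04·b)/0.37 + 0.13·b = 1.99 → b = 12.6783, a = 2.62937.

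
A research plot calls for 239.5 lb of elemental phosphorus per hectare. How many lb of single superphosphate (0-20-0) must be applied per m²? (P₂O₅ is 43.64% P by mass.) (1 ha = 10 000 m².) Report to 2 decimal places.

0.27 lb of product per sq m

As P₂O₅: 239.5 / 0.4364 = 548.808 lb per hectare.
Product per hectare = 548.808 / 20% = 2744.04 lb.
Convert to per m²: 2744.04 × 0.0001 = 0.274404 lb.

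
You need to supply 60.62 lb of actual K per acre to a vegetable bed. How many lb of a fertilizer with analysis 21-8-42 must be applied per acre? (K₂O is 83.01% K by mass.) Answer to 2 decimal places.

173.87 lb of product per acre

As K₂O: 60.62 / 0.8301 = 73.0273 lb per acre.
Product per acre = 73.0273 / 42% = 173.8746 lb.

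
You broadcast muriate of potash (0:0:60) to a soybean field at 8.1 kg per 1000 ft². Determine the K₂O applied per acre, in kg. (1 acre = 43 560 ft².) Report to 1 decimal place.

211.7 kg K₂O per acre

K₂O per 1000 ft² = 8.1 × 60% = 4.86 kg.
Convert to per acre: 4.86 × 43.56 = 211.702 kg.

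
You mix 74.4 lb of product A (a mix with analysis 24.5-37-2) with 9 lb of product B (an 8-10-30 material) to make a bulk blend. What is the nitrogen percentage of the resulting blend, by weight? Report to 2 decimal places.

22.72% N

Total mass = 74.4 + 9 = 83.4 lb.
N mass = 24.5%×74.4 + 8%×9 = 18.948 lb.
% N = 18.948 / 83.4 = 22.7194%.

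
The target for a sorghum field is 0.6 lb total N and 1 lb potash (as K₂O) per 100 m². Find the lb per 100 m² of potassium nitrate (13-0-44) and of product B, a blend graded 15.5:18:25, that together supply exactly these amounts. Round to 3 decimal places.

Let a = lb of potassium nitrate, b = lb of product B (per 100 m²).
N: 0.13·a + 0.155·b = 0.6
K₂O: 0.44·a + 0.25·b = 1
Solving simultaneously: a = 0.140056, b = 3.7535.

0.140 lb potassium nitrate, 3.754 lb product B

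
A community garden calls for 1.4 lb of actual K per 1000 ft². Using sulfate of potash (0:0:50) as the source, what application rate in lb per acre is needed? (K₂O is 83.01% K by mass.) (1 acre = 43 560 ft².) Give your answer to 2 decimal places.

As K₂O: 1.4 / 0.8301 = 1.68654 lb per 1000 ft².
Product per 1000 ft² = 1.68654 / 50% = 3.37309 lb.
Convert to per acre: 3.37309 × 43.56 = 146.932 lb.

146.93 lb of product per acre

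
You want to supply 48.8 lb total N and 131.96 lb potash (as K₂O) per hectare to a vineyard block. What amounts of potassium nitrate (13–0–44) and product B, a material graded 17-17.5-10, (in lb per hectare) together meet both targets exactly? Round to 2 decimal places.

Let a = lb of potassium nitrate, b = lb of product B (per hectare).
N: 0.13·a + 0.17·b = 48.8
K₂O: 0.44·a + 0.1·b = 131.96
Solving simultaneously: a = 284.032, b = 69.8576.

284.03 lb potassium nitrate, 69.86 lb product B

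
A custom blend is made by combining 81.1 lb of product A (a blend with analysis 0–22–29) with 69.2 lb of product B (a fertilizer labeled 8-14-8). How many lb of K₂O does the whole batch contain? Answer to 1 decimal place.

K₂O mass = 29%×81.1 + 8%×69.2 = 29.055 lb.

29.1 lb K₂O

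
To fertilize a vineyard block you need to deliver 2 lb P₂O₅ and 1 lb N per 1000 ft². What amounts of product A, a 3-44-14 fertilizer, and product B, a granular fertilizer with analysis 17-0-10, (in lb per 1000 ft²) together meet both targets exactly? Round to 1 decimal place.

4.5 lb product A, 5.1 lb product B

Per-1000 ft² balance (a = product A, b = product B):
P₂O₅: 0.44·a + 0·b = 2
N: 0.03·a + 0.17·b = 1
Eliminate b: (row1) − 0/0.17·(row2) → 0.44·a = 2, so a = 4.54545.
Then b = (1 − 0.03·4.54545) / 0.17 = 5.08021.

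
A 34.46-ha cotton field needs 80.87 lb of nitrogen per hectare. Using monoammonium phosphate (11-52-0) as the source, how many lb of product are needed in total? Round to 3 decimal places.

25334.365 lb

Product per hectare = 80.87 / 11% = 735.182 lb.
Total product = 735.182 × 34.46 = 25334.36545 lb.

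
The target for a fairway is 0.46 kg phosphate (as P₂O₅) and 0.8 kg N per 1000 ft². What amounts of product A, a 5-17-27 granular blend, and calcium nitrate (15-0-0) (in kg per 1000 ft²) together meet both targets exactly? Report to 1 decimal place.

2.7 kg product A, 4.4 kg calcium nitrate

Per-1000 ft² balance (a = product A, b = calcium nitrate):
P₂O₅: 0.17·a + 0·b = 0.46
N: 0.05·a + 0.15·b = 0.8
Eliminate b: (row1) − 0/0.15·(row2) → 0.17·a = 0.46, so a = 2.70588.
Then b = (0.8 − 0.05·2.70588) / 0.15 = 4.43137.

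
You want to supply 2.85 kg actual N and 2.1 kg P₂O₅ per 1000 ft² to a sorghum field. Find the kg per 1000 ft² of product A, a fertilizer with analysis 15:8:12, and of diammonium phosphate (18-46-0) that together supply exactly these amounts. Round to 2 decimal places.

17.09 kg product A, 1.59 kg diammonium phosphate

With a, b = kg per 1000 ft² of product A and diammonium phosphate:
N: 0.15·a + 0.18·b = 2.85
P₂O₅: 0.08·a + 0.46·b = 2.1
Eliminate a: (row1) − 0.15/0.08·(row2) → -0.6825·b = -1.0875, so b = 1.59341.
Back-substitute: a = (2.85 − 0.18·1.59341) / 0.15 = 17.0879.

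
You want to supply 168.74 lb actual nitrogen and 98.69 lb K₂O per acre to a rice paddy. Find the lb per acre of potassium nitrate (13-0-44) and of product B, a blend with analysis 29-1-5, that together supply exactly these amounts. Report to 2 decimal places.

166.66 lb potassium nitrate, 507.15 lb product B

Let a = lb of potassium nitrate, b = lb of product B (per acre).
N: 0.13·a + 0.29·b = 168.74
K₂O: 0.44·a + 0.05·b = 98.69
From row1: a = (168.74 − 0.29·b) / 0.13.
Into row2: 0.44·(168.74 − 0.29·b)/0.13 + 0.05·b = 98.69 → b = 507.1503, a = 166.6647.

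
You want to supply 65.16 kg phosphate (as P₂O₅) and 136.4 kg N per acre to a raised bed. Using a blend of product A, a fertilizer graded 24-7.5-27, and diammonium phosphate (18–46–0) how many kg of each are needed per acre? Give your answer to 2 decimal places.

Let a = kg of product A, b = kg of diammonium phosphate (per acre).
P₂O₅: 0.075·a + 0.46·b = 65.16
N: 0.24·a + 0.18·b = 136.4
Solving simultaneously: a = 526.473, b = 55.8142.

526.47 kg product A, 55.81 kg diammonium phosphate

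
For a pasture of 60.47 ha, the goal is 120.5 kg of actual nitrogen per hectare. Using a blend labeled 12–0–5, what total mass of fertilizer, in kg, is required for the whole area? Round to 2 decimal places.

Product per hectare = 120.5 / 12% = 1004.17 kg.
Total product = 1004.17 × 60.47 = 60721.958 kg.

60721.96 kg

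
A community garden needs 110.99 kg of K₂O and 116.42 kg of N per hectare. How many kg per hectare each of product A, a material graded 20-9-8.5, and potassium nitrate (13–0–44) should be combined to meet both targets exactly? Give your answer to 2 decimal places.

478.18 kg product A, 159.87 kg potassium nitrate

With a, b = kg per hectare of product A and potassium nitrate:
K₂O: 0.085·a + 0.44·b = 110.99
N: 0.2·a + 0.13·b = 116.42
From row1: a = (110.99 − 0.44·b) / 0.085.
Into row2: 0.2·(110.99 − 0.44·b)/0.085 + 0.13·b = 116.42 → b = 159.874, a = 478.182.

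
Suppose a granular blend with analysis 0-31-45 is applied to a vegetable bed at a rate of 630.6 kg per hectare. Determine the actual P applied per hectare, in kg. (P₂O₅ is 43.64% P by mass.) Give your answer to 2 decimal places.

P₂O₅ per hectare = 630.6 × 31% = 195.486 kg.
Elemental P = 195.486 × 0.4364 = 85.3101 kg per hectare.

85.31 kg P per hectare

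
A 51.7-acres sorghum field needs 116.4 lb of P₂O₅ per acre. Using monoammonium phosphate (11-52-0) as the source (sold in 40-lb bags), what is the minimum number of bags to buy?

Product per acre = 116.4 / 52% = 223.846 lb.
Total product = 223.846 × 51.7 = 11572.8 lb.
Bags = ⌈11572.8 / 40⌉ = 290.

290 bags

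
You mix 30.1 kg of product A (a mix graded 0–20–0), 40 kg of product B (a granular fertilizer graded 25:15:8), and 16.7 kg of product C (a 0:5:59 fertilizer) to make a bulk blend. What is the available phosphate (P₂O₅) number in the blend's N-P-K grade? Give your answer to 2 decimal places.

14.81% P₂O₅

Total mass = 30.1 + 40 + 16.7 = 86.8 kg.
P₂O₅ mass = 20%×30.1 + 15%×40 + 5%×16.7 = 12.855 kg.
% P₂O₅ = 12.855 / 86.8 = 14.8099%.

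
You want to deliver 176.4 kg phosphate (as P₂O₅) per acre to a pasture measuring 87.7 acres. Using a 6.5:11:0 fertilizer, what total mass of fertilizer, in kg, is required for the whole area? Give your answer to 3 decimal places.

Product per acre = 176.4 / 11% = 1603.64 kg.
Total product = 1603.64 × 87.7 = 140638.9091 kg.

140638.909 kg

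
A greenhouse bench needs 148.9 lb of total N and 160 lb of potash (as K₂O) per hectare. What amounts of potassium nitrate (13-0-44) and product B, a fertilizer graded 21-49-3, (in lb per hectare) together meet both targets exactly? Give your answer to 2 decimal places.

Let a = lb of potassium nitrate, b = lb of product B (per hectare).
N: 0.13·a + 0.21·b = 148.9
K₂O: 0.44·a + 0.03·b = 160
From row1: a = (148.9 − 0.21·b) / 0.13.
Into row2: 0.44·(148.9 − 0.21·b)/0.13 + 0.03·b = 160 → b = 505.266, a = 329.186.

329.19 lb potassium nitrate, 505.27 lb product B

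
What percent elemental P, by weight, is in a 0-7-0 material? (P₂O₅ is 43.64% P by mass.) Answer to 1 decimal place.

%P = 7 × 0.4364 = 3.0548%.

3.1% P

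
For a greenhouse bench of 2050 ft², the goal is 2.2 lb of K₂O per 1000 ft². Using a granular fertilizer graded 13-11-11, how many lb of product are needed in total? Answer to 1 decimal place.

41.0 lb

Product per 1000 ft² = 2.2 / 11% = 20 lb.
Total product = 20 × 2050 / 1000 = 41 lb.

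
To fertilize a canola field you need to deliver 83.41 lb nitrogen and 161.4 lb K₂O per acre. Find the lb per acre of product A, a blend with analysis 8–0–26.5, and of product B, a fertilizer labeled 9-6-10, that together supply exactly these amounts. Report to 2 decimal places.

With a, b = lb per acre of product A and product B:
N: 0.08·a + 0.09·b = 83.41
K₂O: 0.265·a + 0.1·b = 161.4
Eliminate b: (row1) − 0.09/0.1·(row2) → -0.1585·a = -61.85, so a = 390.221.
Then b = (161.4 − 0.265·390.221) / 0.1 = 579.9148.

390.22 lb product A, 579.91 lb product B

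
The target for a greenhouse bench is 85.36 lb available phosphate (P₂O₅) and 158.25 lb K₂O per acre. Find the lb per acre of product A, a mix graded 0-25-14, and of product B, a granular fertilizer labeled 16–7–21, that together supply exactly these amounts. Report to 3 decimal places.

Let a = lb of product A, b = lb of product B (per acre).
P₂O₅: 0.25·a + 0.07·b = 85.36
K₂O: 0.14·a + 0.21·b = 158.25
Eliminate a: (row1) − 0.25/0.14·(row2) → -0.305·b = -197.229, so b = 646.6534.
Back-substitute: a = (85.36 − 0.07·646.6534) / 0.25 = 160.37705.

160.377 lb product A, 646.653 lb product B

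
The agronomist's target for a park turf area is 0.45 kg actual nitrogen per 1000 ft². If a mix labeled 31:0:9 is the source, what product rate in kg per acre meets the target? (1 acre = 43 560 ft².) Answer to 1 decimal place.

63.2 kg of product per acre

Product per 1000 ft² = 0.45 / 31% = 1.45161 kg.
Convert to per acre: 1.45161 × 43.56 = 63.2323 kg.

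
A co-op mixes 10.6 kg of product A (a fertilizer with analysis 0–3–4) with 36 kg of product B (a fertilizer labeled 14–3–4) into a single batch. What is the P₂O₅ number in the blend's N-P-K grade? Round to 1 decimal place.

Total mass = 10.6 + 36 = 46.6 kg.
P₂O₅ mass = 3%×10.6 + 3%×36 = 1.398 kg.
% P₂O₅ = 1.398 / 46.6 = 3%.

3.0% P₂O₅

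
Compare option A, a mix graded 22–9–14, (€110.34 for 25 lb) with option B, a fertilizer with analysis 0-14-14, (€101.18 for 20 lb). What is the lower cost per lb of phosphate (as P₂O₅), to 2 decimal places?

€36.14 per lb P₂O₅ (option B)

option A: P₂O₅ per bag = 25 × 9% = 2.25 lb; cost = 110.34 / 2.25 = €49.0400/lb P₂O₅.
option B: P₂O₅ per bag = 20 × 14% = 2.8 lb; cost = 101.18 / 2.8 = €36.1357/lb P₂O₅.
option B is cheaper.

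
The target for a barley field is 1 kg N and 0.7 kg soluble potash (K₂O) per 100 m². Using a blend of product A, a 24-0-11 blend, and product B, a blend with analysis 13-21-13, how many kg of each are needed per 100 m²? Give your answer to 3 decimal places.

2.308 kg product A, 3.432 kg product B

With a, b = kg per 100 m² of product A and product B:
N: 0.24·a + 0.13·b = 1
K₂O: 0.11·a + 0.13·b = 0.7
Eliminate b: (row1) − 0.13/0.13·(row2) → 0.13·a = 0.3, so a = 2.30769.
Then b = (0.7 − 0.11·2.30769) / 0.13 = 3.43195.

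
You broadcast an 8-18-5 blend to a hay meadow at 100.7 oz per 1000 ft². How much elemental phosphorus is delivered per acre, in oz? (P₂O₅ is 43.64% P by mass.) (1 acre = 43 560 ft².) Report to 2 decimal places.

344.57 oz P per acre

P₂O₅ per 1000 ft² = 100.7 × 18% = 18.126 oz.
Elemental P = 18.126 × 0.4364 = 7.91019 oz per 1000 ft².
Convert to per acre: 7.91019 × 43.56 = 344.568 oz.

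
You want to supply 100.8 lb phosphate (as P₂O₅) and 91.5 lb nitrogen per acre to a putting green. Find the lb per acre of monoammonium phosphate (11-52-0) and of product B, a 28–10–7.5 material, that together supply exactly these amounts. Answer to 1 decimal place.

141.7 lb monoammonium phosphate, 271.1 lb product B

Per-acre balance (a = monoammonium phosphate, b = product B):
P₂O₅: 0.52·a + 0.1·b = 100.8
N: 0.11·a + 0.28·b = 91.5
Eliminate b: (row1) − 0.1/0.28·(row2) → 0.480714·a = 68.1214, so a = 141.709.
Then b = (91.5 − 0.11·141.709) / 0.28 = 271.114.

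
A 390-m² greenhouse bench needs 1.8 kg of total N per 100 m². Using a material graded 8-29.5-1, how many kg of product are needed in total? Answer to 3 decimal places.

87.750 kg

Product per 100 m² = 1.8 / 8% = 22.5 kg.
Total product = 22.5 × 390 / 100 = 87.75 kg.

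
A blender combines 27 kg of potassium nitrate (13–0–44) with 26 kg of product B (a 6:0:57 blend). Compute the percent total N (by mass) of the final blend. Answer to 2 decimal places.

9.57% N

Total mass = 27 + 26 = 53 kg.
N mass = 13%×27 + 6%×26 = 5.07 kg.
% N = 5.07 / 53 = 9.56604%.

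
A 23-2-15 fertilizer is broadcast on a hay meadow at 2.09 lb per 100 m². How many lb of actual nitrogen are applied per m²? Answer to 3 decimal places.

0.005 lb N per sq m

nitrogen per 100 m² = 2.09 × 23% = 0.4807 lb.
Convert to per m²: 0.4807 × 0.01 = 0.004807 lb.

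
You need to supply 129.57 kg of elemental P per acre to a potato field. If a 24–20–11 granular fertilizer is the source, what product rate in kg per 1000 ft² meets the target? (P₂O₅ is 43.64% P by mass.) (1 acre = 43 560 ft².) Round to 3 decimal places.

34.080 kg of product per thousand sq ft

As P₂O₅: 129.57 / 0.4364 = 296.907 kg per acre.
Product per acre = 296.907 / 20% = 1484.53 kg.
Convert to per 1000 ft²: 1484.53 × 0.0229568 = 34.0802 kg.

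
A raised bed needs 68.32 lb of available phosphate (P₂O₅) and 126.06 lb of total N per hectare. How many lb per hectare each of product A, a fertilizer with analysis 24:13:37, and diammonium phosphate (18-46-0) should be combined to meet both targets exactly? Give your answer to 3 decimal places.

525.172 lb product A, 0.103 lb diammonium phosphate

Per-hectare balance (a = product A, b = diammonium phosphate):
P₂O₅: 0.13·a + 0.46·b = 68.32
N: 0.24·a + 0.18·b = 126.06
From row1: a = (68.32 − 0.46·b) / 0.13.
Into row2: 0.24·(68.32 − 0.46·b)/0.13 + 0.18·b = 126.06 → b = 0.103448, a = 525.1724.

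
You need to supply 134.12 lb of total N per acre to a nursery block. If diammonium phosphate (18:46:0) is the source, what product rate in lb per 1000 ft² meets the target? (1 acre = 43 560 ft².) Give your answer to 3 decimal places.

17.105 lb of product per thousand sq ft

Product per acre = 134.12 / 18% = 745.111 lb.
Convert to per 1000 ft²: 745.111 × 0.0229568 = 17.1054 lb.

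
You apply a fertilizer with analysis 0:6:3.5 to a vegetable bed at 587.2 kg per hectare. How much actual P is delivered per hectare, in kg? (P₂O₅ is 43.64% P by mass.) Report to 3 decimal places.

15.375 kg P per hectare

P₂O₅ per hectare = 587.2 × 6% = 35.232 kg.
Elemental P = 35.232 × 0.4364 = 15.3752 kg per hectare.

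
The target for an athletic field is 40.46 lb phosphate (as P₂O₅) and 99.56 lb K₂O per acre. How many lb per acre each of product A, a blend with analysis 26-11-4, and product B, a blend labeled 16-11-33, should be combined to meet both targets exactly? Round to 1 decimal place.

Per-acre balance (a = product A, b = product B):
P₂O₅: 0.11·a + 0.11·b = 40.46
K₂O: 0.04·a + 0.33·b = 99.56
From row1: a = (40.46 − 0.11·b) / 0.11.
Into row2: 0.04·(40.46 − 0.11·b)/0.11 + 0.33·b = 99.56 → b = 292.577, a = 75.2414.

75.2 lb product A, 292.6 lb product B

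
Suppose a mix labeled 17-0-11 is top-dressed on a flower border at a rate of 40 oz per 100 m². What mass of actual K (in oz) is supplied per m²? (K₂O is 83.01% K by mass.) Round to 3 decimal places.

0.037 oz K per sq m

K₂O per 100 m² = 40 × 11% = 4.4 oz.
Elemental K = 4.4 × 0.8301 = 3.65244 oz per 100 m².
Convert to per m²: 3.65244 × 0.01 = 0.0365244 oz.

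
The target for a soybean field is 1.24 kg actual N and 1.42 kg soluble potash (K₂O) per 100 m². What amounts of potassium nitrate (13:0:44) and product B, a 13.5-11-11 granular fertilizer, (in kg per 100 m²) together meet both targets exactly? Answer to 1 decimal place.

With a, b = kg per 100 m² of potassium nitrate and product B:
N: 0.13·a + 0.135·b = 1.24
K₂O: 0.44·a + 0.11·b = 1.42
Eliminate a: (row1) − 0.13/0.44·(row2) → 0.1025·b = 0.820455, so b = 8.00443.
Back-substitute: a = (1.24 − 0.135·8.00443) / 0.13 = 1.22616.

1.2 kg potassium nitrate, 8.0 kg product B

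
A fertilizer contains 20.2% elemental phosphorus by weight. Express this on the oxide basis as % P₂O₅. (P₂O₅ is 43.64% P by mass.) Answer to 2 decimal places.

46.29% P₂O₅

%P₂O₅ = 20.2 / 0.4364 = 46.2878%.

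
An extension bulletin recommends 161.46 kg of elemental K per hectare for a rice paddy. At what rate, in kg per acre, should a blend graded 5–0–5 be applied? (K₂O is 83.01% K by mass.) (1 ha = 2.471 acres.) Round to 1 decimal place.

1574.3 kg of product per acre

As K₂O: 161.46 / 0.8301 = 194.507 kg per hectare.
Product per hectare = 194.507 / 5% = 3890.13 kg.
Convert to per acre: 3890.13 × 0.404694 = 1574.32 kg.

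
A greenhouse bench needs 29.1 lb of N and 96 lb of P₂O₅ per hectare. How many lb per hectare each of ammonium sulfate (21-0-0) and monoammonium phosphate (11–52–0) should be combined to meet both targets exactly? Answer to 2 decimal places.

Per-hectare balance (a = ammonium sulfate, b = monoammonium phosphate):
N: 0.21·a + 0.11·b = 29.1
P₂O₅: 0·a + 0.52·b = 96
Solving simultaneously: a = 41.8681, b = 184.615.

41.87 lb ammonium sulfate, 184.62 lb monoammonium phosphate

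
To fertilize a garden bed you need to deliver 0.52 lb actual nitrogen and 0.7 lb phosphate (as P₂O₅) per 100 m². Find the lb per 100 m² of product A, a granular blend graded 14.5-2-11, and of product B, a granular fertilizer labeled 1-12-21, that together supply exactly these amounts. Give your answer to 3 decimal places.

3.221 lb product A, 5.297 lb product B

With a, b = lb per 100 m² of product A and product B:
N: 0.145·a + 0.01·b = 0.52
P₂O₅: 0.02·a + 0.12·b = 0.7
From row1: a = (0.52 − 0.01·b) / 0.145.
Into row2: 0.02·(0.52 − 0.01·b)/0.145 + 0.12·b = 0.7 → b = 5.29651, a = 3.22093.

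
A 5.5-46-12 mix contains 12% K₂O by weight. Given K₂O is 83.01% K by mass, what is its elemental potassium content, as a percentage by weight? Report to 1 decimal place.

%K = 12 × 0.8301 = 9.9612%.

10.0% K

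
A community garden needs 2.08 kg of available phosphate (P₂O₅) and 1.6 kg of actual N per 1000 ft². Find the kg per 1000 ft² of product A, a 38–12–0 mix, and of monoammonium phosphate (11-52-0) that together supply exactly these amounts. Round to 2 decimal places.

3.27 kg product A, 3.25 kg monoammonium phosphate

Per-1000 ft² balance (a = product A, b = monoammonium phosphate):
P₂O₅: 0.12·a + 0.52·b = 2.08
N: 0.38·a + 0.11·b = 1.6
Eliminate b: (row1) − 0.52/0.11·(row2) → -1.67636·a = -5.48364, so a = 3.27115.
Then b = (1.6 − 0.38·3.27115) / 0.11 = 3.24512.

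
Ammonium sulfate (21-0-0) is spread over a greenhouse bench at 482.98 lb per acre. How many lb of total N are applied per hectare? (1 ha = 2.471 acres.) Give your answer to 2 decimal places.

250.62 lb N per hectare

nitrogen per acre = 482.98 × 21% = 101.426 lb.
Convert to per hectare: 101.426 × 2.471 = 250.623 lb.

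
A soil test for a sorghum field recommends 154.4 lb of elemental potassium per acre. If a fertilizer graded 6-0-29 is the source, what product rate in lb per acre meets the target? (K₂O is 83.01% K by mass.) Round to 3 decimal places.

641.385 lb of product per acre

As K₂O: 154.4 / 0.8301 = 186.002 lb per acre.
Product per acre = 186.002 / 29% = 641.3851 lb.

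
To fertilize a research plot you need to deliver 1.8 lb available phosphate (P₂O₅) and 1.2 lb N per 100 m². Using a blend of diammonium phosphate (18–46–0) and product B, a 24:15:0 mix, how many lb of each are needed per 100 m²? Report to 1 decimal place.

3.0 lb diammonium phosphate, 2.7 lb product B

Per-100 m² balance (a = diammonium phosphate, b = product B):
P₂O₅: 0.46·a + 0.15·b = 1.8
N: 0.18·a + 0.24·b = 1.2
Eliminate a: (row1) − 0.46/0.18·(row2) → -0.463333·b = -1.26667, so b = 2.73381.
Back-substitute: a = (1.8 − 0.15·2.73381) / 0.46 = 3.02158.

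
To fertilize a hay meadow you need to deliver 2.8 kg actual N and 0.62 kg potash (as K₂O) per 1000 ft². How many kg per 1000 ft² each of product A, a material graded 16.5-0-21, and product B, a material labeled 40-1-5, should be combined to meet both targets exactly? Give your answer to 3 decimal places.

Let a = kg of product A, b = kg of product B (per 1000 ft²).
N: 0.165·a + 0.4·b = 2.8
K₂O: 0.21·a + 0.05·b = 0.62
Solving simultaneously: a = 1.42574, b = 6.41188.

1.426 kg product A, 6.412 kg product B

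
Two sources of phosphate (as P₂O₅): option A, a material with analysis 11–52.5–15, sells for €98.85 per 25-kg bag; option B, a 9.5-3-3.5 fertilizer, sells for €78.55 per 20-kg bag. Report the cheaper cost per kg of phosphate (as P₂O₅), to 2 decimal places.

€7.53 per kg P₂O₅ (option A)

option A: P₂O₅ per bag = 25 × 52.5% = 13.125 kg; cost = 98.85 / 13.125 = €7.5314/kg P₂O₅.
option B: P₂O₅ per bag = 20 × 3% = 0.6 kg; cost = 78.55 / 0.6 = €130.9167/kg P₂O₅.
option A is cheaper.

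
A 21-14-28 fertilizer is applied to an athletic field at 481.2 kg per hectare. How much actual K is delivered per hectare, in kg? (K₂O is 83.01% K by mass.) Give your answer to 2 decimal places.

111.84 kg K per hectare

K₂O per hectare = 481.2 × 28% = 134.736 kg.
Elemental K = 134.736 × 0.8301 = 111.844 kg per hectare.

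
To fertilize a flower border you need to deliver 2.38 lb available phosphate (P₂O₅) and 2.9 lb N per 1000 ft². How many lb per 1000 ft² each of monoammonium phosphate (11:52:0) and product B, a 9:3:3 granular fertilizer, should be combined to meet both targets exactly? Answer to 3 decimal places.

Let a = lb of monoammonium phosphate, b = lb of product B (per 1000 ft²).
P₂O₅: 0.52·a + 0.03·b = 2.38
N: 0.11·a + 0.09·b = 2.9
Eliminate a: (row1) − 0.52/0.11·(row2) → -0.395455·b = -11.3291, so b = 28.6483.
Back-substitute: a = (2.38 − 0.03·28.6483) / 0.52 = 2.92414.

2.924 lb monoammonium phosphate, 28.648 lb product B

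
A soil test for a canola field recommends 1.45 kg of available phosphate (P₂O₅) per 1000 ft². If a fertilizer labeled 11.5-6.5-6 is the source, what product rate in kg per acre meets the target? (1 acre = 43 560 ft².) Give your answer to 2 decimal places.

Product per 1000 ft² = 1.45 / 6.5% = 22.3077 kg.
Convert to per acre: 22.3077 × 43.56 = 971.723 kg.

971.72 kg of product per acre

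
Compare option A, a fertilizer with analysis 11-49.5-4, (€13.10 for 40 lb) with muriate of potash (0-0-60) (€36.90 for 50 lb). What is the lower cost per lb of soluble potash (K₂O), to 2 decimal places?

option A: K₂O per bag = 40 × 4% = 1.6 lb; cost = 13.10 / 1.6 = €8.1875/lb K₂O.
muriate of potash: K₂O per bag = 50 × 60% = 30 lb; cost = 36.90 / 30 = €1.2300/lb K₂O.
muriate of potash is cheaper.

€1.23 per lb K₂O (muriate of potash)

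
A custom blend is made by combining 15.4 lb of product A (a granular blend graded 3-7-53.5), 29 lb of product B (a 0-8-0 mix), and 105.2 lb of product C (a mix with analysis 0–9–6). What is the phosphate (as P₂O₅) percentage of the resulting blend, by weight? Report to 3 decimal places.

8.600% P₂O₅

Total mass = 15.4 + 29 + 105.2 = 149.6 lb.
P₂O₅ mass = 7%×15.4 + 8%×29 + 9%×105.2 = 12.866 lb.
% P₂O₅ = 12.866 / 149.6 = 8.60027%.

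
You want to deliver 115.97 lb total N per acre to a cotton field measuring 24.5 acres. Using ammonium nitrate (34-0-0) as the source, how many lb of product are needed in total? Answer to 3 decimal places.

Product per acre = 115.97 / 34% = 341.088 lb.
Total product = 341.088 × 24.5 = 8356.6618 lb.

8356.662 lb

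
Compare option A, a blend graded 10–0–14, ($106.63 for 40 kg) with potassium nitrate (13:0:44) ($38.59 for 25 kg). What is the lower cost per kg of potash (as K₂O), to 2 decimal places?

option A: K₂O per bag = 40 × 14% = 5.6 kg; cost = 106.63 / 5.6 = $19.0411/kg K₂O.
potassium nitrate: K₂O per bag = 25 × 44% = 11 kg; cost = 38.59 / 11 = $3.5082/kg K₂O.
potassium nitrate is cheaper.

$3.51 per kg K₂O (potassium nitrate)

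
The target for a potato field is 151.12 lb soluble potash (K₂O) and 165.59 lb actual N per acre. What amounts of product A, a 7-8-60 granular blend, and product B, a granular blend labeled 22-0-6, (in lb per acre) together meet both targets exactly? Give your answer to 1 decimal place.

Let a = lb of product A, b = lb of product B (per acre).
K₂O: 0.6·a + 0.06·b = 151.12
N: 0.07·a + 0.22·b = 165.59
Eliminate a: (row1) − 0.6/0.07·(row2) → -1.82571·b = -1268.22, so b = 694.645.
Back-substitute: a = (151.12 − 0.06·694.645) / 0.6 = 182.402.

182.4 lb product A, 694.6 lb product B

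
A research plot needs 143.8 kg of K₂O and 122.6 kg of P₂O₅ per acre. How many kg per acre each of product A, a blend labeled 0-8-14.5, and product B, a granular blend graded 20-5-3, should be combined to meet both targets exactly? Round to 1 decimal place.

724.1 kg product A, 1293.4 kg product B

With a, b = kg per acre of product A and product B:
K₂O: 0.145·a + 0.03·b = 143.8
P₂O₅: 0.08·a + 0.05·b = 122.6
From row1: a = (143.8 − 0.03·b) / 0.145.
Into row2: 0.08·(143.8 − 0.03·b)/0.145 + 0.05·b = 122.6 → b = 1293.402, a = 724.124.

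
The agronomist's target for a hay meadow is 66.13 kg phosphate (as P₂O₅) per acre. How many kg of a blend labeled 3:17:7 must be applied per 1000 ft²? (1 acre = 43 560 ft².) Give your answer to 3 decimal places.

Product per acre = 66.13 / 17% = 389 kg.
Convert to per 1000 ft²: 389 × 0.0229568 = 8.93021 kg.

8.930 kg of product per thousand sq ft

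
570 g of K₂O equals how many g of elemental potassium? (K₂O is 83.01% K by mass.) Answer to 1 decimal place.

473.2 g K

K = 570 × 0.8301 = 473.157 g.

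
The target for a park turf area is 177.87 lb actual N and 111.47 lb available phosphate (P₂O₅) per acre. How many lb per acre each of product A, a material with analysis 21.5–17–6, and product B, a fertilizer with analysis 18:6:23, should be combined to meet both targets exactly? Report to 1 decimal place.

530.6 lb product A, 354.3 lb product B

With a, b = lb per acre of product A and product B:
N: 0.215·a + 0.18·b = 177.87
P₂O₅: 0.17·a + 0.06·b = 111.47
From row1: a = (177.87 − 0.18·b) / 0.215.
Into row2: 0.17·(177.87 − 0.18·b)/0.215 + 0.06·b = 111.47 → b = 354.342, a = 530.644.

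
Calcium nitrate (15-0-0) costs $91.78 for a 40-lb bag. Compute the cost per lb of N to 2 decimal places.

$15.30 per lb N

N in bag = 40 × 15% = 6 lb.
Cost per lb N = $91.78 / 6 = $15.2967.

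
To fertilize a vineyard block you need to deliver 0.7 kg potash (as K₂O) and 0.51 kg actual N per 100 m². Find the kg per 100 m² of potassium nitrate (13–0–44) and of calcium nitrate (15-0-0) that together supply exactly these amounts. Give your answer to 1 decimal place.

1.6 kg potassium nitrate, 2.0 kg calcium nitrate

Let a = kg of potassium nitrate, b = kg of calcium nitrate (per 100 m²).
K₂O: 0.44·a + 0·b = 0.7
N: 0.13·a + 0.15·b = 0.51
Eliminate b: (row1) − 0/0.15·(row2) → 0.44·a = 0.7, so a = 1.59091.
Then b = (0.51 − 0.13·1.59091) / 0.15 = 2.02121.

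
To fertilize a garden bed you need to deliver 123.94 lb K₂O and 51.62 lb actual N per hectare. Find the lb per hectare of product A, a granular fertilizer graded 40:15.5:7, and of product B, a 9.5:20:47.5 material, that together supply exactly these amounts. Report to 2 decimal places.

69.51 lb product A, 250.68 lb product B

Let a = lb of product A, b = lb of product B (per hectare).
K₂O: 0.07·a + 0.475·b = 123.94
N: 0.4·a + 0.095·b = 51.62
Eliminate a: (row1) − 0.07/0.4·(row2) → 0.458375·b = 114.906, so b = 250.682.
Back-substitute: a = (123.94 − 0.475·250.682) / 0.07 = 69.513.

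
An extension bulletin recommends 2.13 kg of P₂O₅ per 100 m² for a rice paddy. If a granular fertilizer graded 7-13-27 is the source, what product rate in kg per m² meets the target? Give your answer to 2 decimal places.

0.16 kg of product per sq m

Product per 100 m² = 2.13 / 13% = 16.3846 kg.
Convert to per m²: 16.3846 × 0.01 = 0.163846 kg.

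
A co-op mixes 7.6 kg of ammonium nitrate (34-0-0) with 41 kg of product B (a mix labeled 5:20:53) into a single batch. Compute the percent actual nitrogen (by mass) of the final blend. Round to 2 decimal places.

Total mass = 7.6 + 41 = 48.6 kg.
N mass = 34%×7.6 + 5%×41 = 4.634 kg.
% N = 4.634 / 48.6 = 9.53498%.

9.53% N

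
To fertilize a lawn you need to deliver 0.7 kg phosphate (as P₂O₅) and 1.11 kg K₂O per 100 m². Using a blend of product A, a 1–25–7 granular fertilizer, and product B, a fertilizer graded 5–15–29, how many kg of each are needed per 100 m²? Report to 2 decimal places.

0.59 kg product A, 3.69 kg product B

Let a = kg of product A, b = kg of product B (per 100 m²).
P₂O₅: 0.25·a + 0.15·b = 0.7
K₂O: 0.07·a + 0.29·b = 1.11
Solving simultaneously: a = 0.58871, b = 3.68548.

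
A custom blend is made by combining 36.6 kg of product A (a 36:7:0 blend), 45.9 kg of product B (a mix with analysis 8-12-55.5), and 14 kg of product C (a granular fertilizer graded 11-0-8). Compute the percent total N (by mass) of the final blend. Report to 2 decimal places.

Total mass = 36.6 + 45.9 + 14 = 96.5 kg.
N mass = 36%×36.6 + 8%×45.9 + 11%×14 = 18.388 kg.
% N = 18.388 / 96.5 = 19.0549%.

19.05% N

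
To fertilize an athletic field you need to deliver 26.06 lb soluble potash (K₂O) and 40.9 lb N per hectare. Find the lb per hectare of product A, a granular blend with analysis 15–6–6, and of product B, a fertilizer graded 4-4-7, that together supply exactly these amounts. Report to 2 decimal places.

224.77 lb product A, 179.63 lb product B

Per-hectare balance (a = product A, b = product B):
K₂O: 0.06·a + 0.07·b = 26.06
N: 0.15·a + 0.04·b = 40.9
Eliminate a: (row1) − 0.06/0.15·(row2) → 0.054·b = 9.7, so b = 179.6296.
Back-substitute: a = (26.06 − 0.07·179.6296) / 0.06 = 224.765.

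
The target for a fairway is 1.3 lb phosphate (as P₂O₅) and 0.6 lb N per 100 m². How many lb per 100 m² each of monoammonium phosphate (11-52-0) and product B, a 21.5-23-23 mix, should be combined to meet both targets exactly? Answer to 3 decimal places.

1.636 lb monoammonium phosphate, 1.954 lb product B

With a, b = lb per 100 m² of monoammonium phosphate and product B:
P₂O₅: 0.52·a + 0.23·b = 1.3
N: 0.11·a + 0.215·b = 0.6
Eliminate b: (row1) − 0.23/0.215·(row2) → 0.402326·a = 0.65814, so a = 1.63584.
Then b = (0.6 − 0.11·1.63584) / 0.215 = 1.95376.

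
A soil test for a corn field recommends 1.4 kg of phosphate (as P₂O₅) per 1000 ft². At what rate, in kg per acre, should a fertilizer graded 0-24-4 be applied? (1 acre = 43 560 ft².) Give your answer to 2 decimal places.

254.10 kg of product per acre

Product per 1000 ft² = 1.4 / 24% = 5.83333 kg.
Convert to per acre: 5.83333 × 43.56 = 254.1 kg.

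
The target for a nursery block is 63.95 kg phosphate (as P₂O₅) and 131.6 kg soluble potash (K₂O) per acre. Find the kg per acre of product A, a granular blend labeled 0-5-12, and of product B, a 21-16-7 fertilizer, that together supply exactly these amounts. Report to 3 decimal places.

1056.019 kg product A, 69.682 kg product B

With a, b = kg per acre of product A and product B:
P₂O₅: 0.05·a + 0.16·b = 63.95
K₂O: 0.12·a + 0.07·b = 131.6
From row1: a = (63.95 − 0.16·b) / 0.05.
Into row2: 0.12·(63.95 − 0.16·b)/0.05 + 0.07·b = 131.6 → b = 69.6815, a = 1056.0191.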